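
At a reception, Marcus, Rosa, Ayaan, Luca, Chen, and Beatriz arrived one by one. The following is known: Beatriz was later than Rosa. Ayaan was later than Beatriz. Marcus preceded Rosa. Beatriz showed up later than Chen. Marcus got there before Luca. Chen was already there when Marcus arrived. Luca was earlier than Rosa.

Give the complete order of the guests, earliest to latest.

The constraints fix every adjacent pair, so only one ordering works:
Chen → Marcus → Luca → Rosa → Beatriz → Ayaan.

Chen, Marcus, Luca, Rosa, Beatriz, Ayaan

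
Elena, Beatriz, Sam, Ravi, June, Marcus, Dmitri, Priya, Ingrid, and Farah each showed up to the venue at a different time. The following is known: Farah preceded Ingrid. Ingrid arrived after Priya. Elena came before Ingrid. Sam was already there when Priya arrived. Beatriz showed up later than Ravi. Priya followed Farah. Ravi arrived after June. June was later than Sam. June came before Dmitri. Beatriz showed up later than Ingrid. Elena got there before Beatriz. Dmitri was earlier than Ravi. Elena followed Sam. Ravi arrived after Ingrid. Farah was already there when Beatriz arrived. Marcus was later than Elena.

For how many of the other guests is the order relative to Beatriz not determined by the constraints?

1

Forced before Beatriz: Dmitri, Elena, Farah, Ingrid, June, Priya, Ravi, and Sam.
That leaves Marcus with no forced order relative to Beatriz — 1.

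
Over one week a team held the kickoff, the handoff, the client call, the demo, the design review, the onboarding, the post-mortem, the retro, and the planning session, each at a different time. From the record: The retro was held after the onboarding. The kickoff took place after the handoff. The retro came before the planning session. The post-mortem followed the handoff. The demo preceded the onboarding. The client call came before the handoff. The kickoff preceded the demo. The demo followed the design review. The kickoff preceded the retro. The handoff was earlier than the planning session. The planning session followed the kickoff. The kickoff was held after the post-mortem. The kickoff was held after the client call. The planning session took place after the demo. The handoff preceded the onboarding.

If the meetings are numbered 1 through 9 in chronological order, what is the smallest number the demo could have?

6

The client call, the design review, the handoff, the kickoff, and the post-mortem must all come before the demo — 5 forced predecessors.
Nothing else is forced ahead of the demo, so its earliest slot is position 5 + 1 = 6.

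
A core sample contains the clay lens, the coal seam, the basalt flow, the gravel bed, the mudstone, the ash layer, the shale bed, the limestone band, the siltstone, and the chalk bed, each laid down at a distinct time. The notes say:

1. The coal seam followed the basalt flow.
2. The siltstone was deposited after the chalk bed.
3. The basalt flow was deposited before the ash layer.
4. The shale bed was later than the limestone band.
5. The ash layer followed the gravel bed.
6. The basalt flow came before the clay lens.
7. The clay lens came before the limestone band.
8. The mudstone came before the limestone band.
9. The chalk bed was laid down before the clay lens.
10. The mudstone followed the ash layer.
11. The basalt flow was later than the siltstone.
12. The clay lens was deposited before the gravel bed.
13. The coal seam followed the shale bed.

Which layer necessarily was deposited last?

Every other layer has a chain of constraints placing it before the coal seam, so the coal seam is last.

the coal seam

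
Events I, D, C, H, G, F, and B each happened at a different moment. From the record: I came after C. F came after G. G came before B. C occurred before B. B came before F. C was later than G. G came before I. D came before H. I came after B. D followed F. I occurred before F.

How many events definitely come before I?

3

Directly stated before I: B, C, and G.
That's B, C, and G — 3 in all.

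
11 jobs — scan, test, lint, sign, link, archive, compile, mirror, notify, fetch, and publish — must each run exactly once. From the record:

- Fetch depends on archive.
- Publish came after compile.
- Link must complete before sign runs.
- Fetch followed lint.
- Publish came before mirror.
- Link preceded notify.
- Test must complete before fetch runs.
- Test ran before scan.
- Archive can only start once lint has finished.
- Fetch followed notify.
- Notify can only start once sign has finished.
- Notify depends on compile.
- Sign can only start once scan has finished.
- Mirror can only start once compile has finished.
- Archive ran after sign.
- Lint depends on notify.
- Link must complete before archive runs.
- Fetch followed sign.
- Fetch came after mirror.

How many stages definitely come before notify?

5

Directly stated before notify: compile, link, and sign.
Scan reaches notify via scan → sign → notify.
Test reaches notify via test → scan → sign → notify.
That's compile, link, scan, sign, and test — 5 in all.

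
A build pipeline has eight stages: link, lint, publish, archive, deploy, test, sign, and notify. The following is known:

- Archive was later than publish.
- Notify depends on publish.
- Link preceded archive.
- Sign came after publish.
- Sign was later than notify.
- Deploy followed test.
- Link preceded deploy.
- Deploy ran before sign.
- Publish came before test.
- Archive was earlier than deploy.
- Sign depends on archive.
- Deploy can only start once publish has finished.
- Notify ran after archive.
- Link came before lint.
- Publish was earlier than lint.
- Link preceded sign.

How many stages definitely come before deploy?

4

Directly stated before deploy: archive, link, publish, and test.
No chain forces notify (or any of the others) ahead of deploy.
That's archive, link, publish, and test — 4 in all.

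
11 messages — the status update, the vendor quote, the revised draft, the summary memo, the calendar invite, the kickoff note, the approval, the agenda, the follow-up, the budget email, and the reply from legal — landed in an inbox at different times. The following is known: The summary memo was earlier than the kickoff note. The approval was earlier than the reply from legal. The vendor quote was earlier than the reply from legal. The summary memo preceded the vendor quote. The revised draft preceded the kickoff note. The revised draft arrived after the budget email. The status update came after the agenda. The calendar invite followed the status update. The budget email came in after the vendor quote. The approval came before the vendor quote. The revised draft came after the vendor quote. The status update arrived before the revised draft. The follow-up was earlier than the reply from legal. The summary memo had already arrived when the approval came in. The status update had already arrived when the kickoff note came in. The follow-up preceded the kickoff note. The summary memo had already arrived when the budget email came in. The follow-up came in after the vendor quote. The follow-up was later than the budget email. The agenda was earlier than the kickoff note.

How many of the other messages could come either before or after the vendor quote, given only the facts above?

3

Forced before the vendor quote: the approval and the summary memo; forced after the vendor quote: the budget email, the follow-up, the kickoff note, the reply from legal, and the revised draft.
That leaves the agenda, the calendar invite, and the status update with no forced order relative to the vendor quote — 3.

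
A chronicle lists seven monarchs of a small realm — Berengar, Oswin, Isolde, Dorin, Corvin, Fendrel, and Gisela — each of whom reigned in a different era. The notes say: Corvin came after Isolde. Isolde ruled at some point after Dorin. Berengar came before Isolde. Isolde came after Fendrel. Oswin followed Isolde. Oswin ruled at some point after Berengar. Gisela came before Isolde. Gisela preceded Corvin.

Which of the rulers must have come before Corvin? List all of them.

Berengar, Dorin, Fendrel, Gisela, Isolde

Directly stated before Corvin: Gisela and Isolde.
Berengar reaches Corvin via Berengar → Isolde → Corvin.
Dorin reaches Corvin via Dorin → Isolde → Corvin.
Fendrel reaches Corvin via Fendrel → Isolde → Corvin.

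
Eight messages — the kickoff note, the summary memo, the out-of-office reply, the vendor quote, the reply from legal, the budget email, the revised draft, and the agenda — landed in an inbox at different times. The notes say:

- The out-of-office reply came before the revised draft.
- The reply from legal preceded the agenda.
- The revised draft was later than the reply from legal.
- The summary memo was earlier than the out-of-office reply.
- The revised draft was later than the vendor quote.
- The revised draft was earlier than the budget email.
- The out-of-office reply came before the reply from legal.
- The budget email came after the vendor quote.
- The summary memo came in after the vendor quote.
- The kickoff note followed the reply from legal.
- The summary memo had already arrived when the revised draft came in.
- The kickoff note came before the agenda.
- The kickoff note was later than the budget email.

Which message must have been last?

Every other message has a chain of constraints placing it before the agenda, so the agenda is last.

the agenda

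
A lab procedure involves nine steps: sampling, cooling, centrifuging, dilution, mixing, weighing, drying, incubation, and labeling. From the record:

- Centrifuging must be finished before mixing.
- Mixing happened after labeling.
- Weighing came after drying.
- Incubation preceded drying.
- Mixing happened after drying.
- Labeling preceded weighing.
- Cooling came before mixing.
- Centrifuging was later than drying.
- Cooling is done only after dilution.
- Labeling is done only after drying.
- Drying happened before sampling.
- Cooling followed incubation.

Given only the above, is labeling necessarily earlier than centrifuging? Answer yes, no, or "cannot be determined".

cannot be determined

No chain of stated constraints runs from labeling to centrifuging, and none runs from centrifuging to labeling either.
So the relative order of labeling and centrifuging is not fixed by the given facts.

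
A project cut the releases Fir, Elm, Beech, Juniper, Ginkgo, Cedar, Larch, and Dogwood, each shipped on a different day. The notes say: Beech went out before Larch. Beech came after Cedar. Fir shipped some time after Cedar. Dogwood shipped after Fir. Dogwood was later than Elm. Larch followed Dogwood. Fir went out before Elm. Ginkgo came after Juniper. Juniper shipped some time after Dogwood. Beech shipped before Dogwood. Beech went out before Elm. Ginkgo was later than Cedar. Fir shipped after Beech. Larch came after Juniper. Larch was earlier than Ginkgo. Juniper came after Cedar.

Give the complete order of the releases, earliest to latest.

The constraints fix every adjacent pair, so only one ordering works:
Cedar → Beech → Fir → Elm → Dogwood → Juniper → Larch → Ginkgo.

Cedar, Beech, Fir, Elm, Dogwood, Juniper, Larch, Ginkgo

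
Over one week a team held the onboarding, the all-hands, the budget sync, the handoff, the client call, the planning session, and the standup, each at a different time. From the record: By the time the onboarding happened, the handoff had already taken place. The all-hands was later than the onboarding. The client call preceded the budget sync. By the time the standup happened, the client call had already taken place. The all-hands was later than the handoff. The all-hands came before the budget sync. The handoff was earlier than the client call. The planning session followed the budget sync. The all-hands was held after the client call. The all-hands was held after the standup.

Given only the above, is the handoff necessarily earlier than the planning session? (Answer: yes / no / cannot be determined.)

Chain the constraints: the handoff → the client call → the budget sync → the planning session. Each link is directly stated, so the handoff comes before the planning session.

yes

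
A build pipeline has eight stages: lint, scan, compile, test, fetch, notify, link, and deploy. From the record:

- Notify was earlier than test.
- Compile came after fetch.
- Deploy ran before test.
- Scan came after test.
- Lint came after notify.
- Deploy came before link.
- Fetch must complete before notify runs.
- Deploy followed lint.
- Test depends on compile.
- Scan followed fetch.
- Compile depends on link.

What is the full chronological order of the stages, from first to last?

fetch, notify, lint, deploy, link, compile, test, scan

The constraints fix every adjacent pair, so only one ordering works:
fetch → notify → lint → deploy → link → compile → test → scan.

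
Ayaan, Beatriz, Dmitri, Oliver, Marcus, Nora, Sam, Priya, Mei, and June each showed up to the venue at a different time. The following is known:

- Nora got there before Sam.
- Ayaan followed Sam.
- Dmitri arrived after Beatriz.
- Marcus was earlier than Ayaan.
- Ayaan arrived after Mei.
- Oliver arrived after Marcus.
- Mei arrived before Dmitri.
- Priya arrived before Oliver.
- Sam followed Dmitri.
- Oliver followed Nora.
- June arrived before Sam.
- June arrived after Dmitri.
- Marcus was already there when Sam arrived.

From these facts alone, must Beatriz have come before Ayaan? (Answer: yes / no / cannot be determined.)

yes

Chain the constraints: Beatriz → Dmitri → Sam → Ayaan. Each link is directly stated, so Beatriz comes before Ayaan.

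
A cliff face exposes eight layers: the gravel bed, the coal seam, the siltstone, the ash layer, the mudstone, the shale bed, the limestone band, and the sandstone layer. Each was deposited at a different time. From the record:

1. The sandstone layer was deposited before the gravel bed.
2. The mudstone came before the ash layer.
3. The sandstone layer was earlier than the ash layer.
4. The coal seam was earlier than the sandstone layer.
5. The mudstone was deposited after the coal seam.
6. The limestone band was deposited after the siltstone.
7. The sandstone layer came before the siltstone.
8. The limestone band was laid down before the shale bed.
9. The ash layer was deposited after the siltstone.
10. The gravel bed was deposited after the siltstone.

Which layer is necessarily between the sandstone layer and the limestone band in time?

the siltstone

Tracing the constraints gives the sandstone layer → the siltstone → the limestone band, so the siltstone sits after the sandstone layer and before the limestone band.
No other layer is forced both after the sandstone layer and before the limestone band.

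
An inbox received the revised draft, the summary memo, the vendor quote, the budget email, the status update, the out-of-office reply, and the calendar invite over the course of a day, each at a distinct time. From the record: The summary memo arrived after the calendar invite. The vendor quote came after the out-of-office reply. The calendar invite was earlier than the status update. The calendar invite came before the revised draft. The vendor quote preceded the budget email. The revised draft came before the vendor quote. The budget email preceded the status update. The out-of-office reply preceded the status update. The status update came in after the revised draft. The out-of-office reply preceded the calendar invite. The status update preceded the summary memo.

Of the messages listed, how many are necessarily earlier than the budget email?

4

Directly stated before the budget email: the vendor quote.
The calendar invite reaches the budget email via the calendar invite → the revised draft → the vendor quote → the budget email.
The out-of-office reply reaches the budget email via the out-of-office reply → the vendor quote → the budget email.
The revised draft reaches the budget email via the revised draft → the vendor quote → the budget email.
That's the calendar invite, the out-of-office reply, the revised draft, and the vendor quote — 4 in all.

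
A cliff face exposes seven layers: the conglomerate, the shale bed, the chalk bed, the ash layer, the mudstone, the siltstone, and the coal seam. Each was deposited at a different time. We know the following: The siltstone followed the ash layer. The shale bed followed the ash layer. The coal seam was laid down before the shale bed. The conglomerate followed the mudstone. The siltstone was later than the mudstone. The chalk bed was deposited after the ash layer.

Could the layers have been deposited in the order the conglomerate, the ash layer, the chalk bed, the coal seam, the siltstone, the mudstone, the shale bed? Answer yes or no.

no

The constraints require the mudstone before the conglomerate, but in the proposed sequence the conglomerate appears ahead of the mudstone. That one violation is enough.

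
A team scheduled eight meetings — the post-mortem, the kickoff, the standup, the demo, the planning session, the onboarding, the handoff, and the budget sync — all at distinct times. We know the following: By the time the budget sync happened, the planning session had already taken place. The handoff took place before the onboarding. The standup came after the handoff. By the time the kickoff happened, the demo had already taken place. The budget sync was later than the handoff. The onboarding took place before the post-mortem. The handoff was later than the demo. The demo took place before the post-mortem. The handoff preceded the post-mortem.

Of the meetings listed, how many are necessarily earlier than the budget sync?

Directly stated before the budget sync: the handoff and the planning session.
The demo reaches the budget sync via the demo → the handoff → the budget sync.
No chain forces the post-mortem (or any of the others) ahead of the budget sync.
That's the demo, the handoff, and the planning session — 3 in all.

3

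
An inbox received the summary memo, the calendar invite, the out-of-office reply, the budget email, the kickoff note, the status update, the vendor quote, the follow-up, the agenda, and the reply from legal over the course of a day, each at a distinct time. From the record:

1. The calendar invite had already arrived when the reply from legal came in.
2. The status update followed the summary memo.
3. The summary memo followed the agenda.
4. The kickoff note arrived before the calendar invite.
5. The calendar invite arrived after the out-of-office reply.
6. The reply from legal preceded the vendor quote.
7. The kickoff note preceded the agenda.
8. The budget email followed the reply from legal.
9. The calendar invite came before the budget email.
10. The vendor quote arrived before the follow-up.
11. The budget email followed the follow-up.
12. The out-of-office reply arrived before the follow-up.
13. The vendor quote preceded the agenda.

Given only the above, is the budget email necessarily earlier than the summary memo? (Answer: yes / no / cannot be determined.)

No chain of stated constraints runs from the budget email to the summary memo, and none runs from the summary memo to the budget email either.
So the relative order of the budget email and the summary memo is not fixed by the given facts.

cannot be determined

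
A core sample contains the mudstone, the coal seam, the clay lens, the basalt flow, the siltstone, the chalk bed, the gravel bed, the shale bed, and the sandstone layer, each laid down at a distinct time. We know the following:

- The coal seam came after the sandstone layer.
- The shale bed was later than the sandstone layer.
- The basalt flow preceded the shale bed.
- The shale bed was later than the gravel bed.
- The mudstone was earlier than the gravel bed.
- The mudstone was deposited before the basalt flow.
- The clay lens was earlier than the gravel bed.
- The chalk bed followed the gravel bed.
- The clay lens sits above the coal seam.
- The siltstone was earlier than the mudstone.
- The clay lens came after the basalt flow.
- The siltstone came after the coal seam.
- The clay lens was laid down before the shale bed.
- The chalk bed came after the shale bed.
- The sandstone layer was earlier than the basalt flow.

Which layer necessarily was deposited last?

Every other layer has a chain of constraints placing it before the chalk bed, so the chalk bed is last.

the chalk bed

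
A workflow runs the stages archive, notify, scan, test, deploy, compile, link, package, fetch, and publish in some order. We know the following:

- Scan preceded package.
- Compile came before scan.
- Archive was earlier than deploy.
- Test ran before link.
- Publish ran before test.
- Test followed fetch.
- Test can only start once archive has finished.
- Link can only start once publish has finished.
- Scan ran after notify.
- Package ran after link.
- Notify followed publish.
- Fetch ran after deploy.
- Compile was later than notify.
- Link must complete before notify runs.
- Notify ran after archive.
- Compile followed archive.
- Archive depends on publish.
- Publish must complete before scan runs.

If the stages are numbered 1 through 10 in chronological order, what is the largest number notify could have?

7

Notify must come before compile, package, and scan — 3 stages forced after it.
Everything else can be placed before notify in some valid order, so notify can sit as late as position 10 − 3 = 7.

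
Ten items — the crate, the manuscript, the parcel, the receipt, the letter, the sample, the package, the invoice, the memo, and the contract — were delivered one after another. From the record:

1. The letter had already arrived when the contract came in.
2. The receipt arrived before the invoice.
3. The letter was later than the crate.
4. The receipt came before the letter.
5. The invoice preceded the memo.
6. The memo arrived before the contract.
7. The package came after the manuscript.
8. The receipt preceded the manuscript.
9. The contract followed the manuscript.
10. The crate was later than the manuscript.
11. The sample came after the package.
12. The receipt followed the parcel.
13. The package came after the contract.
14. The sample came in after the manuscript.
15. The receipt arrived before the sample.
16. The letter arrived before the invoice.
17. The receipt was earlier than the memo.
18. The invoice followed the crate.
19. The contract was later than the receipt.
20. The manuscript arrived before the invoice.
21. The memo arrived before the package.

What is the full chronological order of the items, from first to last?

the parcel, the receipt, the manuscript, the crate, the letter, the invoice, the memo, the contract, the package, the sample

The constraints fix every adjacent pair, so only one ordering works:
the parcel → the receipt → the manuscript → the crate → the letter → the invoice → the memo → the contract → the package → the sample.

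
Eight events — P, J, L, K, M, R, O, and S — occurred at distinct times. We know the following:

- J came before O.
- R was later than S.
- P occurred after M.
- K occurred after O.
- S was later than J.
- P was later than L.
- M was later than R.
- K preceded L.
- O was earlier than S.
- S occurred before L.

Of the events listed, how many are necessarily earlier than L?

Directly stated before L: K and S.
J reaches L via J → S → L.
O reaches L via O → S → L.
That's J, K, O, and S — 4 in all.

4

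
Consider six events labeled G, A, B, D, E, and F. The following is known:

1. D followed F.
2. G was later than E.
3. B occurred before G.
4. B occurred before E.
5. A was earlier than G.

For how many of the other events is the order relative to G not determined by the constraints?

Forced before G: A, B, and E.
That leaves D and F with no forced order relative to G — 2.

2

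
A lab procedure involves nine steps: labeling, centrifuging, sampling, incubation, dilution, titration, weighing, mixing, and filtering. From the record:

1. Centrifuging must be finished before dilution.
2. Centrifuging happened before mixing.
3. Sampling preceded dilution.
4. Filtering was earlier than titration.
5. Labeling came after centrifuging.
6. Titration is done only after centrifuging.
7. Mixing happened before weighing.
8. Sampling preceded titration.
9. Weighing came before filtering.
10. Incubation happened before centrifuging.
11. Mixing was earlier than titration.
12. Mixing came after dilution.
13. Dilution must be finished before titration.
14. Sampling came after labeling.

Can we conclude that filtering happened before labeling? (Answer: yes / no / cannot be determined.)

Tracing the constraints gives labeling → sampling → dilution → mixing → weighing → filtering, so labeling must come before filtering.
That means filtering cannot be before labeling.

no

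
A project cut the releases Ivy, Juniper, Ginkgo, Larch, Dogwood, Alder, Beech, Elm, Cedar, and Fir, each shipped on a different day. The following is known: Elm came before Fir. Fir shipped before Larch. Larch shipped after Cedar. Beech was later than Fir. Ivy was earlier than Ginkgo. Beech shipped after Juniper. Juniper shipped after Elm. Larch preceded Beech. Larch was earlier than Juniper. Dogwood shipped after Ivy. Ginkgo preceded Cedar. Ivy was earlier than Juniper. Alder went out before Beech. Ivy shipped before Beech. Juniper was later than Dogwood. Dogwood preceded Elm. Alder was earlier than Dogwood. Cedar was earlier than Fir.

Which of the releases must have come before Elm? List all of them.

Directly stated before Elm: Dogwood.
Alder reaches Elm via Alder → Dogwood → Elm.
Ivy reaches Elm via Ivy → Dogwood → Elm.
No chain forces Juniper (or any of the others) ahead of Elm.

Alder, Dogwood, Ivy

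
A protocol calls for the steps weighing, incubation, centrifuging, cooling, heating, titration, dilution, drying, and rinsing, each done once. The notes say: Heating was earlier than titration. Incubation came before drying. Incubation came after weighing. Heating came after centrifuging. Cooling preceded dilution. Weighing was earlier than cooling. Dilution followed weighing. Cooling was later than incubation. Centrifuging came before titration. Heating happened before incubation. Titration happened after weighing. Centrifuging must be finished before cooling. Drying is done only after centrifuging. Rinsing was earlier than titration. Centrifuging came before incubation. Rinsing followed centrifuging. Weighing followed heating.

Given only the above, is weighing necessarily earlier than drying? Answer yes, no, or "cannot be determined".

yes

Chain the constraints: weighing → incubation → drying. Each link is directly stated, so weighing comes before drying.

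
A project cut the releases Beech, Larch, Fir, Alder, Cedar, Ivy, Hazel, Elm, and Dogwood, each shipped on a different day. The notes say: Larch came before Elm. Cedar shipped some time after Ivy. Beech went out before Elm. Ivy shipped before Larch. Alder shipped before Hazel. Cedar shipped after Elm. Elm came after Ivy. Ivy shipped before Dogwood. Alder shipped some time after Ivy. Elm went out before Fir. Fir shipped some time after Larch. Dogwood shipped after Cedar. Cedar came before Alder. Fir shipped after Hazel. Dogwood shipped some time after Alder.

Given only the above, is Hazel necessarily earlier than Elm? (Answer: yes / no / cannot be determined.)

no

Tracing the constraints gives Elm → Cedar → Alder → Hazel, so Elm must come before Hazel.
That means Hazel cannot be before Elm.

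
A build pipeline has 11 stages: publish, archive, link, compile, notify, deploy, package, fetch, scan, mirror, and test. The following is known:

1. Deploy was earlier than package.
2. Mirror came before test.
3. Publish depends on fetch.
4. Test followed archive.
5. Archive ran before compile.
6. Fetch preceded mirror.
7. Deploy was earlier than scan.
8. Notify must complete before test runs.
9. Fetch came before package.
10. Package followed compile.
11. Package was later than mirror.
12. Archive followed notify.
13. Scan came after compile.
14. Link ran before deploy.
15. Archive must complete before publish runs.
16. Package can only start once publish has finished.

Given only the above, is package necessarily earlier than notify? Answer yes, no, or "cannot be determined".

no

Tracing the constraints gives notify → archive → compile → package, so notify must come before package.
That means package cannot be before notify.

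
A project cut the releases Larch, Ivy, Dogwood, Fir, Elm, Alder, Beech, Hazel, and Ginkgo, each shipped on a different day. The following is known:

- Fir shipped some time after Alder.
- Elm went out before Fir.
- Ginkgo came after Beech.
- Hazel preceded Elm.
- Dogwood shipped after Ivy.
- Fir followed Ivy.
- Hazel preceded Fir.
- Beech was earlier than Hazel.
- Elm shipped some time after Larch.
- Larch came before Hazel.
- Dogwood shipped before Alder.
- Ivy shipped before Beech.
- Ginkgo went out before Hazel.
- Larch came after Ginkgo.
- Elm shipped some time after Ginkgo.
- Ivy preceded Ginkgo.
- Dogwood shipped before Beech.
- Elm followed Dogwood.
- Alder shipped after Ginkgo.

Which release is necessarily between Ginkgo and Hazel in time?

Larch

Tracing the constraints gives Ginkgo → Larch → Hazel, so Larch sits after Ginkgo and before Hazel.
No other release is forced both after Ginkgo and before Hazel.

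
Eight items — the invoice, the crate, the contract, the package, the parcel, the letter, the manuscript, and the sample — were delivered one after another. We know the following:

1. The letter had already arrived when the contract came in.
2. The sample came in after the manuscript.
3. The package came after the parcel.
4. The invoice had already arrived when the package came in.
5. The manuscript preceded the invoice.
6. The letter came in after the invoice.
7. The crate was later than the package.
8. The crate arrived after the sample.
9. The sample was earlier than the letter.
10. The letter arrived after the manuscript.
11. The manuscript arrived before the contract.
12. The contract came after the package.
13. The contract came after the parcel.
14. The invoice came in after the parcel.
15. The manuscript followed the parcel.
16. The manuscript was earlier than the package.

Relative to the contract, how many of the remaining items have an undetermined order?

Forced before the contract: the invoice, the letter, the manuscript, the package, the parcel, and the sample.
That leaves the crate with no forced order relative to the contract — 1.

1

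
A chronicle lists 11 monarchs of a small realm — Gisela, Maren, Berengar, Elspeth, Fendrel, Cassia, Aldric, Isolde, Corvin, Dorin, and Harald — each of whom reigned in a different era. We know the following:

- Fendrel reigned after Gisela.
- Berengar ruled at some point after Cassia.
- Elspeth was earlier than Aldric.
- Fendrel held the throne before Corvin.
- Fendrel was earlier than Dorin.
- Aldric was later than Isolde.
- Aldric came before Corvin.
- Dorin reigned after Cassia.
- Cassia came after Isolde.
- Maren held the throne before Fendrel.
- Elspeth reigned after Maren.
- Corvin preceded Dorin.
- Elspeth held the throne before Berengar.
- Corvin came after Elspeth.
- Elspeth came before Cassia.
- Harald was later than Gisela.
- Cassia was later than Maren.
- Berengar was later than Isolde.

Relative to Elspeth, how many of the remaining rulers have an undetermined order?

4

Forced before Elspeth: Maren; forced after Elspeth: Aldric, Berengar, Cassia, Corvin, and Dorin.
That leaves Fendrel, Gisela, Harald, and Isolde with no forced order relative to Elspeth — 4.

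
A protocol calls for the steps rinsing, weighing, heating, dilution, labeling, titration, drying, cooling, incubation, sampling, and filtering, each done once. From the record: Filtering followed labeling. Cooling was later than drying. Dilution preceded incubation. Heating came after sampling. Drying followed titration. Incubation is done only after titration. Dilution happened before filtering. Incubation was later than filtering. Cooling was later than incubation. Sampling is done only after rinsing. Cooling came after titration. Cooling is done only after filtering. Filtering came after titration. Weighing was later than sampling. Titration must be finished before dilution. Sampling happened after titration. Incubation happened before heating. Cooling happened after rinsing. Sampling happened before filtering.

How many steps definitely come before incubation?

Directly stated before incubation: dilution, filtering, and titration.
Labeling reaches incubation via labeling → filtering → incubation.
Rinsing reaches incubation via rinsing → sampling → filtering → incubation.
Sampling reaches incubation via sampling → filtering → incubation.
That's dilution, filtering, labeling, rinsing, sampling, and titration — 6 in all.

6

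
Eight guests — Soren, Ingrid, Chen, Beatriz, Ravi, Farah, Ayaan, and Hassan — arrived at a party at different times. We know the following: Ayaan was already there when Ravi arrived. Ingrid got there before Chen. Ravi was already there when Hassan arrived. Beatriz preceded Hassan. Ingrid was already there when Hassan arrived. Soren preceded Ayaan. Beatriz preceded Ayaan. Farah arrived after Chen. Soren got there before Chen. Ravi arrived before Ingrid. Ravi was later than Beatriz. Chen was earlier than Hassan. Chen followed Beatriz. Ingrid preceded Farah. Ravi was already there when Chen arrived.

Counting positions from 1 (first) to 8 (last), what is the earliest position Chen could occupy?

Ayaan, Beatriz, Ingrid, Ravi, and Soren must all come before Chen — 5 forced predecessors.
Nothing else is forced ahead of Chen, so their earliest slot is position 5 + 1 = 6.

6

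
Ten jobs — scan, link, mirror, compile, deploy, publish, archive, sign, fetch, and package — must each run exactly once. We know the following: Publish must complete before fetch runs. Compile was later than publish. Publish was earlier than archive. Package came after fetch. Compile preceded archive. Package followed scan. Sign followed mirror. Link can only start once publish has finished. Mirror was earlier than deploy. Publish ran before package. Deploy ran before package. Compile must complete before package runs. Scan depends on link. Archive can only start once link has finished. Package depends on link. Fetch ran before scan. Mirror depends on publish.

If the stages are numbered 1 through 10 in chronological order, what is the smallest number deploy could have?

Mirror and publish must both come before deploy — 2 forced predecessors.
Nothing else is forced ahead of deploy, so its earliest slot is position 2 + 1 = 3.

3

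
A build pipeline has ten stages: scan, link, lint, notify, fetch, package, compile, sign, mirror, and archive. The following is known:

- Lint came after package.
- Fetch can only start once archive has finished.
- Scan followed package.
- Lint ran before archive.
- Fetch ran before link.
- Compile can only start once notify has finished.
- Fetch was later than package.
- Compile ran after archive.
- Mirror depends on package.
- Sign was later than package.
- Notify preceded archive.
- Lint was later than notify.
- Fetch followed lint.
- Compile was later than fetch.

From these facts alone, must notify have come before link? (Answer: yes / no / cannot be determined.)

yes

Chain the constraints: notify → lint → fetch → link. Each link is directly stated, so notify comes before link.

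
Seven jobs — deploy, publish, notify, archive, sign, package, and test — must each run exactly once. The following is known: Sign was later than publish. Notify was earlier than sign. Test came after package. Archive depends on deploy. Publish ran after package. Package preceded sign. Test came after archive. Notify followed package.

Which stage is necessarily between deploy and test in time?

archive

Tracing the constraints gives deploy → archive → test, so archive sits after deploy and before test.
No other stage is forced both after deploy and before test.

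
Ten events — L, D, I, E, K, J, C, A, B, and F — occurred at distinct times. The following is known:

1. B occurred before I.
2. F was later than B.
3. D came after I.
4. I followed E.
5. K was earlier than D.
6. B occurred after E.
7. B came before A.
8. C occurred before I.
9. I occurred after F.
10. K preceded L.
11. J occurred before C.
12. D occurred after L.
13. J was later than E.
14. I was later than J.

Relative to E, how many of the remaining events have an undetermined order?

2

Forced after E: A, B, C, D, F, I, and J.
That leaves K and L with no forced order relative to E — 2.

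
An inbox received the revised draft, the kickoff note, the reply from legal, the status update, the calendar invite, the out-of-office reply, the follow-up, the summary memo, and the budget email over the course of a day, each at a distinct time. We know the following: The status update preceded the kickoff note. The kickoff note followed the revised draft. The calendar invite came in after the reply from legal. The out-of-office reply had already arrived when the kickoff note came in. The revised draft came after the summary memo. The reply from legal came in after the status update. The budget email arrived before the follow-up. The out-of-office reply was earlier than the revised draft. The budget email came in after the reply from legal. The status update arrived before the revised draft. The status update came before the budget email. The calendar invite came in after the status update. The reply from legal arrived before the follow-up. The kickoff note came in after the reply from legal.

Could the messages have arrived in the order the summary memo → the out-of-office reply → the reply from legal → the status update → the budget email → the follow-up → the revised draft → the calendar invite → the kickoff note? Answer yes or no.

no

The constraints require the status update before the reply from legal, but in the proposed sequence the reply from legal appears ahead of the status update. That one violation is enough.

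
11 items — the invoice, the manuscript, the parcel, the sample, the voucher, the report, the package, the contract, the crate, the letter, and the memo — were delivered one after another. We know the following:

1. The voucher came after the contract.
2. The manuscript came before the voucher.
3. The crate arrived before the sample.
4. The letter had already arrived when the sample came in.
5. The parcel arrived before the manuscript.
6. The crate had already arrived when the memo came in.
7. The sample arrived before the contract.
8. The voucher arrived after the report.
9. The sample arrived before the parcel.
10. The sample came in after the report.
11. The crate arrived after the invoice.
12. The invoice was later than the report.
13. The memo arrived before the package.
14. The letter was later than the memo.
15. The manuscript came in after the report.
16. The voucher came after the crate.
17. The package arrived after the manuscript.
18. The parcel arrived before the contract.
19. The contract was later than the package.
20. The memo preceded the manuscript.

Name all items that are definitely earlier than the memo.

the crate, the invoice, the report

Directly stated before the memo: the crate.
The invoice reaches the memo via the invoice → the crate → the memo.
The report reaches the memo via the report → the invoice → the crate → the memo.
No chain forces the voucher (or any of the others) ahead of the memo.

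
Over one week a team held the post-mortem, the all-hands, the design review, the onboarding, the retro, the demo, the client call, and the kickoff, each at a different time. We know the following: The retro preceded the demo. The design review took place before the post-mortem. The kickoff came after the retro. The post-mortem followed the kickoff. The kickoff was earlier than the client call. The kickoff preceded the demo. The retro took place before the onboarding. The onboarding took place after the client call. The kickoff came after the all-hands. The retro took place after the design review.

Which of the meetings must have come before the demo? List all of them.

Directly stated before the demo: the kickoff and the retro.
The all-hands reaches the demo via the all-hands → the kickoff → the demo.
The design review reaches the demo via the design review → the retro → the demo.
No chain forces the post-mortem (or any of the others) ahead of the demo.

the all-hands, the design review, the kickoff, the retro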